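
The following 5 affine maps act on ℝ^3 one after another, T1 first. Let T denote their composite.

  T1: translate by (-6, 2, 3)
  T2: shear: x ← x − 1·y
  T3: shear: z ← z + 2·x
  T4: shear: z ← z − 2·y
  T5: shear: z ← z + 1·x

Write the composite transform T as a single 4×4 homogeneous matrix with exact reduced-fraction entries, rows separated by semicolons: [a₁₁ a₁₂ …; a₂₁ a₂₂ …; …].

T = [1 -1 0 -8; 0 1 0 2; 3 -5 1 -25; 0 0 0 1]

T1 = [1 0 0 -6; 0 1 0 2; 0 0 1 3; 0 0 0 1]
T2·T1 = [1 -1 0 -8; 0 1 0 2; 0 0 1 3; 0 0 0 1]
T3·…·T1 = [1 -1 0 -8; 0 1 0 2; 2 -2 1 -13; 0 0 0 1]
T4·…·T1 = [1 -1 0 -8; 0 1 0 2; 2 -4 1 -17; 0 0 0 1]
T5·…·T1 = [1 -1 0 -8; 0 1 0 2; 3 -5 1 -25; 0 0 0 1]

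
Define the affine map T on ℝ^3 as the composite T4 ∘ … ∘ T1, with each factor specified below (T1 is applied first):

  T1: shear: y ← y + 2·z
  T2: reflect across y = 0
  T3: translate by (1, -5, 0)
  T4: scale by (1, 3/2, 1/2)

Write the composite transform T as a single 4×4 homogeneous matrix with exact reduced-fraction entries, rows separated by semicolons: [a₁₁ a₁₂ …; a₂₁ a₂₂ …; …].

T1 = [1 0 0 0; 0 1 2 0; 0 0 1 0; 0 0 0 1]
T2·T1 = [1 0 0 0; 0 -1 -2 0; 0 0 1 0; 0 0 0 1]
T3·…·T1 = [1 0 0 1; 0 -1 -2 -5; 0 0 1 0; 0 0 0 1]
T4·…·T1 = [1 0 0 1; 0 -3/2 -3 -15/2; 0 0 1/2 0; 0 0 0 1]

T = [1 0 0 1; 0 -3/2 -3 -15/2; 0 0 1/2 0; 0 0 0 1]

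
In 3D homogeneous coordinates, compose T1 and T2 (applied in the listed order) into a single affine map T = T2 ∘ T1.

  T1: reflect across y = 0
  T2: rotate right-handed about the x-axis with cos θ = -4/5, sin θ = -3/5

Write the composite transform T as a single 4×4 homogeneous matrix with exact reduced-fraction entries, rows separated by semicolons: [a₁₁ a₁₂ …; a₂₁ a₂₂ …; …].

T1 = [1 0 0 0; 0 -1 0 0; 0 0 1 0; 0 0 0 1]
T2·T1 = [1 0 0 0; 0 4/5 3/5 0; 0 3/5 -4/5 0; 0 0 0 1]

T = [1 0 0 0; 0 4/5 3/5 0; 0 3/5 -4/5 0; 0 0 0 1]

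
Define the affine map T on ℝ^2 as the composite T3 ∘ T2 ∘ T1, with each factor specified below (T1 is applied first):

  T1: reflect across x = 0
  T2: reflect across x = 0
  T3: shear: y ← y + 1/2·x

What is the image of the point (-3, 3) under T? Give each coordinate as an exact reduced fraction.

T(p) = (-3, 3/2)

T1 reflect across x = 0: (-3, 3) → (3, 3)
T2 reflect across x = 0: (3, 3) → (-3, 3)
T3 shear: y ← y + 1/2·x: (-3, 3) → (-3, 3/2)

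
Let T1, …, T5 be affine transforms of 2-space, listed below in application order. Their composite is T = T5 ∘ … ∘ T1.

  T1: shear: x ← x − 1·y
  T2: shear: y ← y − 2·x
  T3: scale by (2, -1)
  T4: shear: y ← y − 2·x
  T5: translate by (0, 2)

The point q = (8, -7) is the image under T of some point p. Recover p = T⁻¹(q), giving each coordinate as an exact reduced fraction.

p = (5, 1)

T1 = [1 -1 0; 0 1 0; 0 0 1]
T2·T1 = [1 -1 0; -2 3 0; 0 0 1]
T3·…·T1 = [2 -2 0; 2 -3 0; 0 0 1]
T4·…·T1 = [2 -2 0; -2 1 0; 0 0 1]
T5·…·T1 = [2 -2 0; -2 1 2; 0 0 1]
det M = -2; M⁻¹ = [-1/2 -1 2; -1 -1 2; 0 0 1]
M⁻¹ · (8, -7)ᵀ = (5, 1)ᵀ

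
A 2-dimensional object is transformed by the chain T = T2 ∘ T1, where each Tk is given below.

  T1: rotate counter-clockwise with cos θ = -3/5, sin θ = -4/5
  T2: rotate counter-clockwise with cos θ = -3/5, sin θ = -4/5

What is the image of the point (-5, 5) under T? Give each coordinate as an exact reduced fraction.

T(p) = (-17/5, -31/5)

T1 rotate counter-clockwise with cos θ = -3/5, sin θ = -4/5: (-5, 5) → (7, 1)
T2 rotate counter-clockwise with cos θ = -3/5, sin θ = -4/5: (7, 1) → (-17/5, -31/5)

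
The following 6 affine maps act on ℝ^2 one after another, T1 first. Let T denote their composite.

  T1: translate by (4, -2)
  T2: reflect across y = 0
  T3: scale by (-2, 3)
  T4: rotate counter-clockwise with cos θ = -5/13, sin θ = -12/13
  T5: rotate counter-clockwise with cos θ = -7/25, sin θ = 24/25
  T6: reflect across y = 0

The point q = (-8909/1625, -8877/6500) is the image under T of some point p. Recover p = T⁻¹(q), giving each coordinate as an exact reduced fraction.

p = (-6/5, 7/4)

T1 = [1 0 4; 0 1 -2; 0 0 1]
T2·T1 = [1 0 4; 0 -1 2; 0 0 1]
T3·…·T1 = [-2 0 -8; 0 -3 6; 0 0 1]
T4·…·T1 = [10/13 -36/13 112/13; 24/13 15/13 66/13; 0 0 1]
T5·…·T1 = [-646/325 -108/325 -2368/325; 72/325 -969/325 2226/325; 0 0 1]
T6·…·T1 = [-646/325 -108/325 -2368/325; -72/325 969/325 -2226/325; 0 0 1]
det M = -6; M⁻¹ = [-323/650 -18/325 -4; -12/325 323/975 2; 0 0 1]
M⁻¹ · (-8909/1625, -8877/6500)ᵀ = (-6/5, 7/4)ᵀ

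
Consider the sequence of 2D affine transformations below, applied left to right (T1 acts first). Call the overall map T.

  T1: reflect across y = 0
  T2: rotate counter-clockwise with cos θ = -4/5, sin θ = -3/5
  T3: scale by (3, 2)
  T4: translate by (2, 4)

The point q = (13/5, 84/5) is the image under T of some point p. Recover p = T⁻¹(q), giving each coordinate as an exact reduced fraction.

p = (-4, 5)

T1 = [1 0 0; 0 -1 0; 0 0 1]
T2·T1 = [-4/5 -3/5 0; -3/5 4/5 0; 0 0 1]
T3·…·T1 = [-12/5 -9/5 0; -6/5 8/5 0; 0 0 1]
T4·…·T1 = [-12/5 -9/5 2; -6/5 8/5 4; 0 0 1]
det M = -6; M⁻¹ = [-4/15 -3/10 26/15; -1/5 2/5 -6/5; 0 0 1]
M⁻¹ · (13/5, 84/5)ᵀ = (-4, 5)ᵀ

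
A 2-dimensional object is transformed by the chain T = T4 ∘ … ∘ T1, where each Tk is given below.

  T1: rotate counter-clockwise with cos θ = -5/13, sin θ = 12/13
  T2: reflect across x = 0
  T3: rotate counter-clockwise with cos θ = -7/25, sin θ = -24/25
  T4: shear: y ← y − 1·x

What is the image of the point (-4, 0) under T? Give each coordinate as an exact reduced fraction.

T1 rotate counter-clockwise with cos θ = -5/13, sin θ = 12/13: (-4, 0) → (20/13, -48/13)
T2 reflect across x = 0: (20/13, -48/13) → (-20/13, -48/13)
T3 rotate counter-clockwise with cos θ = -7/25, sin θ = -24/25: (-20/13, -48/13) → (-1012/325, 816/325)
T4 shear: y ← y − 1·x: (-1012/325, 816/325) → (-1012/325, 1828/325)

T(p) = (-1012/325, 1828/325)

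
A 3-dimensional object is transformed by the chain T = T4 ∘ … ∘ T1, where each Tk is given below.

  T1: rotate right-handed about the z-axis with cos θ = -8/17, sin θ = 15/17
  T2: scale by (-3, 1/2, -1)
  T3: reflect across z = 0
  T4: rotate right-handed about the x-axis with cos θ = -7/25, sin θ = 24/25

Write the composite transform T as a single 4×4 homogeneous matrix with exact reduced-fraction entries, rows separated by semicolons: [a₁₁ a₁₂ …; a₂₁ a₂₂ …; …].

T1 = [-8/17 -15/17 0 0; 15/17 -8/17 0 0; 0 0 1 0; 0 0 0 1]
T2·T1 = [24/17 45/17 0 0; 15/34 -4/17 0 0; 0 0 -1 0; 0 0 0 1]
T3·…·T1 = [24/17 45/17 0 0; 15/34 -4/17 0 0; 0 0 1 0; 0 0 0 1]
T4·…·T1 = [24/17 45/17 0 0; -21/170 28/425 -24/25 0; 36/85 -96/425 -7/25 0; 0 0 0 1]

T = [24/17 45/17 0 0; -21/170 28/425 -24/25 0; 36/85 -96/425 -7/25 0; 0 0 0 1]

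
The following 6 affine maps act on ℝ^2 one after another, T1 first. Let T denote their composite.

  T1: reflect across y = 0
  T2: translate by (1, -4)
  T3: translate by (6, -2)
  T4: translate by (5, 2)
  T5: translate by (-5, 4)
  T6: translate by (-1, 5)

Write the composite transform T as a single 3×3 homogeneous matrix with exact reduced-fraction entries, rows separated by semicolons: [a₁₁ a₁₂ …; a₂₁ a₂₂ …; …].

T = [1 0 6; 0 -1 5; 0 0 1]

T1 = [1 0 0; 0 -1 0; 0 0 1]
T2·T1 = [1 0 1; 0 -1 -4; 0 0 1]
T3·…·T1 = [1 0 7; 0 -1 -6; 0 0 1]
T4·…·T1 = [1 0 12; 0 -1 -4; 0 0 1]
T5·…·T1 = [1 0 7; 0 -1 0; 0 0 1]
T6·…·T1 = [1 0 6; 0 -1 5; 0 0 1]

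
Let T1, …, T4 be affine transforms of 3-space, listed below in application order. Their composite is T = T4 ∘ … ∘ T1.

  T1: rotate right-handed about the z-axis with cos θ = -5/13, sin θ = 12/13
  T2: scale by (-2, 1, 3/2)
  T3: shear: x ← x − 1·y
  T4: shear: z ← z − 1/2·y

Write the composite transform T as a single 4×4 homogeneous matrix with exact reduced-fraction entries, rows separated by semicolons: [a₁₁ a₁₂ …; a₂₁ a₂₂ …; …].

T = [-2/13 29/13 0 0; 12/13 -5/13 0 0; -6/13 5/26 3/2 0; 0 0 0 1]

T1 = [-5/13 -12/13 0 0; 12/13 -5/13 0 0; 0 0 1 0; 0 0 0 1]
T2·T1 = [10/13 24/13 0 0; 12/13 -5/13 0 0; 0 0 3/2 0; 0 0 0 1]
T3·…·T1 = [-2/13 29/13 0 0; 12/13 -5/13 0 0; 0 0 3/2 0; 0 0 0 1]
T4·…·T1 = [-2/13 29/13 0 0; 12/13 -5/13 0 0; -6/13 5/26 3/2 0; 0 0 0 1]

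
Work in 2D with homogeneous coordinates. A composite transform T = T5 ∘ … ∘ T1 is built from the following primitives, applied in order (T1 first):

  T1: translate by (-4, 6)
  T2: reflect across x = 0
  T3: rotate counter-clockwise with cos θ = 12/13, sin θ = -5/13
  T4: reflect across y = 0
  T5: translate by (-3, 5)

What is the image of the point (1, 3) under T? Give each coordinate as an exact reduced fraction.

T1 translate by (-4, 6): (1, 3) → (-3, 9)
T2 reflect across x = 0: (-3, 9) → (3, 9)
T3 rotate counter-clockwise with cos θ = 12/13, sin θ = -5/13: (3, 9) → (81/13, 93/13)
T4 reflect across y = 0: (81/13, 93/13) → (81/13, -93/13)
T5 translate by (-3, 5): (81/13, -93/13) → (42/13, -28/13)

T(p) = (42/13, -28/13)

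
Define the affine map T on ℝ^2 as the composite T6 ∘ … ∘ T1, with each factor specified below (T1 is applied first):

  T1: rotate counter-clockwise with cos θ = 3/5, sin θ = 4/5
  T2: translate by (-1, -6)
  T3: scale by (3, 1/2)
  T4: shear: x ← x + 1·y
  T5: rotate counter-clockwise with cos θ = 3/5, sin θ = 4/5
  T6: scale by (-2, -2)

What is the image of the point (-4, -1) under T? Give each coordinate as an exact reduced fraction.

T(p) = (37/5, 131/5)

T1 rotate counter-clockwise with cos θ = 3/5, sin θ = 4/5: (-4, -1) → (-8/5, -19/5)
T2 translate by (-1, -6): (-8/5, -19/5) → (-13/5, -49/5)
T3 scale by (3, 1/2): (-13/5, -49/5) → (-39/5, -49/10)
T4 shear: x ← x + 1·y: (-39/5, -49/10) → (-127/10, -49/10)
T5 rotate counter-clockwise with cos θ = 3/5, sin θ = 4/5: (-127/10, -49/10) → (-37/10, -131/10)
T6 scale by (-2, -2): (-37/10, -131/10) → (37/5, 131/5)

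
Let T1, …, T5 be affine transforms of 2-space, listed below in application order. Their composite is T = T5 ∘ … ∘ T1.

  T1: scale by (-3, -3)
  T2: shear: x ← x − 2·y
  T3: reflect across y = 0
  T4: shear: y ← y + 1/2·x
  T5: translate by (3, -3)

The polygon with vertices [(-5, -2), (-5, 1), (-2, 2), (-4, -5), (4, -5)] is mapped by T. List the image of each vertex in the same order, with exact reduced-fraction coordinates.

T1 scale by (-3, -3): (-5, -2) → (15, 6); (-5, 1) → (15, -3); (-2, 2) → (6, -6); (-4, -5) → (12, 15); (4, -5) → (-12, 15)
T2 shear: x ← x − 2·y: (15, 6) → (3, 6); (15, -3) → (21, -3); (6, -6) → (18, -6); (12, 15) → (-18, 15); (-12, 15) → (-42, 15)
T3 reflect across y = 0: (3, 6) → (3, -6); (21, -3) → (21, 3); (18, -6) → (18, 6); (-18, 15) → (-18, -15); (-42, 15) → (-42, -15)
T4 shear: y ← y + 1/2·x: (3, -6) → (3, -9/2); (21, 3) → (21, 27/2); (18, 6) → (18, 15); (-18, -15) → (-18, -24); (-42, -15) → (-42, -36)
T5 translate by (3, -3): (3, -9/2) → (6, -15/2); (21, 27/2) → (24, 21/2); (18, 15) → (21, 12); (-18, -24) → (-15, -27); (-42, -36) → (-39, -39)

image vertices: (6, -15/2), (24, 21/2), (21, 12), (-15, -27), (-39, -39)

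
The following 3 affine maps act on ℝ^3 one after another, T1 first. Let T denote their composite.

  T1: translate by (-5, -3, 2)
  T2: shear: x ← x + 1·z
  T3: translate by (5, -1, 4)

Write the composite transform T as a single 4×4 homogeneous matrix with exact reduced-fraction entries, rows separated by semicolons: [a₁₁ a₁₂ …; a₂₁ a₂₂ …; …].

T1 = [1 0 0 -5; 0 1 0 -3; 0 0 1 2; 0 0 0 1]
T2·T1 = [1 0 1 -3; 0 1 0 -3; 0 0 1 2; 0 0 0 1]
T3·…·T1 = [1 0 1 2; 0 1 0 -4; 0 0 1 6; 0 0 0 1]

T = [1 0 1 2; 0 1 0 -4; 0 0 1 6; 0 0 0 1]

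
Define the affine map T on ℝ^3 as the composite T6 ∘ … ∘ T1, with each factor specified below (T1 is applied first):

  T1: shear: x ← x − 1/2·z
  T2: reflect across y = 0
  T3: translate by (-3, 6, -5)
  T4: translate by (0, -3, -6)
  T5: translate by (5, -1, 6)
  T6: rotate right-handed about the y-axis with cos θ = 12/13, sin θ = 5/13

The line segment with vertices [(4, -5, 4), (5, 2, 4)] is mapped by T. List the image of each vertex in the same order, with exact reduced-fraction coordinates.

T1 shear: x ← x − 1/2·z: (4, -5, 4) → (2, -5, 4); (5, 2, 4) → (3, 2, 4)
T2 reflect across y = 0: (2, -5, 4) → (2, 5, 4); (3, 2, 4) → (3, -2, 4)
T3 translate by (-3, 6, -5): (2, 5, 4) → (-1, 11, -1); (3, -2, 4) → (0, 4, -1)
T4 translate by (0, -3, -6): (-1, 11, -1) → (-1, 8, -7); (0, 4, -1) → (0, 1, -7)
T5 translate by (5, -1, 6): (-1, 8, -7) → (4, 7, -1); (0, 1, -7) → (5, 0, -1)
T6 rotate right-handed about the y-axis with cos θ = 12/13, sin θ = 5/13: (4, 7, -1) → (43/13, 7, -32/13); (5, 0, -1) → (55/13, 0, -37/13)

image vertices: (43/13, 7, -32/13), (55/13, 0, -37/13)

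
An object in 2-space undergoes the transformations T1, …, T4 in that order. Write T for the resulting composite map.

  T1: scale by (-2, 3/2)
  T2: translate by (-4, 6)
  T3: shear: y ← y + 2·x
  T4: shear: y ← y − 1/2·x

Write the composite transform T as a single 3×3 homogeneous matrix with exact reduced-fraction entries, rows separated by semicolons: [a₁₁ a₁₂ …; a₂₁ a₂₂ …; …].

T1 = [-2 0 0; 0 3/2 0; 0 0 1]
T2·T1 = [-2 0 -4; 0 3/2 6; 0 0 1]
T3·…·T1 = [-2 0 -4; -4 3/2 -2; 0 0 1]
T4·…·T1 = [-2 0 -4; -3 3/2 0; 0 0 1]

T = [-2 0 -4; -3 3/2 0; 0 0 1]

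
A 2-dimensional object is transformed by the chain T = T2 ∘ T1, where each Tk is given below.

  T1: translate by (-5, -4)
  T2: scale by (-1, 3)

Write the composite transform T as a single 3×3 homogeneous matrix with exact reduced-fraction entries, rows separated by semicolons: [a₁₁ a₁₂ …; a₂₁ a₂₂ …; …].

T = [-1 0 5; 0 3 -12; 0 0 1]

T1 = [1 0 -5; 0 1 -4; 0 0 1]
T2·T1 = [-1 0 5; 0 3 -12; 0 0 1]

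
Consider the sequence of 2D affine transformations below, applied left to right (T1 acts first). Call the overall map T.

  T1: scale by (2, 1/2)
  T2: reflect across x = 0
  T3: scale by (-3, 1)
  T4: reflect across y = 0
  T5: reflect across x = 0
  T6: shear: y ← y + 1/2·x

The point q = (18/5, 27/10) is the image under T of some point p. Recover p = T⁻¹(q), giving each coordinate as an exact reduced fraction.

p = (-3/5, -9/5)

T1 = [2 0 0; 0 1/2 0; 0 0 1]
T2·T1 = [-2 0 0; 0 1/2 0; 0 0 1]
T3·…·T1 = [6 0 0; 0 1/2 0; 0 0 1]
T4·…·T1 = [6 0 0; 0 -1/2 0; 0 0 1]
T5·…·T1 = [-6 0 0; 0 -1/2 0; 0 0 1]
T6·…·T1 = [-6 0 0; -3 -1/2 0; 0 0 1]
det M = 3; M⁻¹ = [-1/6 0 0; 1 -2 0; 0 0 1]
M⁻¹ · (18/5, 27/10)ᵀ = (-3/5, -9/5)ᵀ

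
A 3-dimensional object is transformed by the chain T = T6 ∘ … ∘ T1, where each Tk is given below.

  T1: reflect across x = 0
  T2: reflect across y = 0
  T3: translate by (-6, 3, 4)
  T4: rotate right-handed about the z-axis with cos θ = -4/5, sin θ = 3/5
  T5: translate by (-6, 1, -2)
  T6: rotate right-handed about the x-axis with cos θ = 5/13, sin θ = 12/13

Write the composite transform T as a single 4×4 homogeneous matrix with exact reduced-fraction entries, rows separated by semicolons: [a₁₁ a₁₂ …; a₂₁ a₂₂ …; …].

T1 = [-1 0 0 0; 0 1 0 0; 0 0 1 0; 0 0 0 1]
T2·T1 = [-1 0 0 0; 0 -1 0 0; 0 0 1 0; 0 0 0 1]
T3·…·T1 = [-1 0 0 -6; 0 -1 0 3; 0 0 1 4; 0 0 0 1]
T4·…·T1 = [4/5 3/5 0 3; -3/5 4/5 0 -6; 0 0 1 4; 0 0 0 1]
T5·…·T1 = [4/5 3/5 0 -3; -3/5 4/5 0 -5; 0 0 1 2; 0 0 0 1]
T6·…·T1 = [4/5 3/5 0 -3; -3/13 4/13 -12/13 -49/13; -36/65 48/65 5/13 -50/13; 0 0 0 1]

T = [4/5 3/5 0 -3; -3/13 4/13 -12/13 -49/13; -36/65 48/65 5/13 -50/13; 0 0 0 1]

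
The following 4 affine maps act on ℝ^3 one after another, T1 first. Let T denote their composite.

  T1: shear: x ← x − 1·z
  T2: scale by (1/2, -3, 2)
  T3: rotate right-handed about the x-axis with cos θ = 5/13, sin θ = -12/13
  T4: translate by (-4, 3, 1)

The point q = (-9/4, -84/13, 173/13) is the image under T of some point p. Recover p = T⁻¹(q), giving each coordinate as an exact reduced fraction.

T1 = [1 0 -1 0; 0 1 0 0; 0 0 1 0; 0 0 0 1]
T2·T1 = [1/2 0 -1/2 0; 0 -3 0 0; 0 0 2 0; 0 0 0 1]
T3·…·T1 = [1/2 0 -1/2 0; 0 -15/13 24/13 0; 0 36/13 10/13 0; 0 0 0 1]
T4·…·T1 = [1/2 0 -1/2 -4; 0 -15/13 24/13 3; 0 36/13 10/13 1; 0 0 0 1]
det M = -3; M⁻¹ = [2 6/13 5/26 167/26; 0 -5/39 4/13 1/13; 0 6/13 5/26 -41/26; 0 0 0 1]
M⁻¹ · (-9/4, -84/13, 173/13)ᵀ = (3/2, 5, -2)ᵀ

p = (3/2, 5, -2)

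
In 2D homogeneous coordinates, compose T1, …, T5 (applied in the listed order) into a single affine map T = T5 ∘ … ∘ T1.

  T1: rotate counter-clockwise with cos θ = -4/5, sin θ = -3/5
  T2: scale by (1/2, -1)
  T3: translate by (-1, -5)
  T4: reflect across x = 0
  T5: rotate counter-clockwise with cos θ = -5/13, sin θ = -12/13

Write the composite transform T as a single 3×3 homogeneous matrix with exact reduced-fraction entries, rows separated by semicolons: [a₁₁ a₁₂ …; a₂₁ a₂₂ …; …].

T1 = [-4/5 3/5 0; -3/5 -4/5 0; 0 0 1]
T2·T1 = [-2/5 3/10 0; 3/5 4/5 0; 0 0 1]
T3·…·T1 = [-2/5 3/10 -1; 3/5 4/5 -5; 0 0 1]
T4·…·T1 = [2/5 -3/10 1; 3/5 4/5 -5; 0 0 1]
T5·…·T1 = [2/5 111/130 -5; -3/5 -2/65 1; 0 0 1]

T = [2/5 111/130 -5; -3/5 -2/65 1; 0 0 1]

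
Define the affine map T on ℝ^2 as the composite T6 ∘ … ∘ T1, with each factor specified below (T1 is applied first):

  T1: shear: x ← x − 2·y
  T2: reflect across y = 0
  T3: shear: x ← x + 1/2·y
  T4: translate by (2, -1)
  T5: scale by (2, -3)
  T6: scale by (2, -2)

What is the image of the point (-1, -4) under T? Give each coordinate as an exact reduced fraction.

T1 shear: x ← x − 2·y: (-1, -4) → (7, -4)
T2 reflect across y = 0: (7, -4) → (7, 4)
T3 shear: x ← x + 1/2·y: (7, 4) → (9, 4)
T4 translate by (2, -1): (9, 4) → (11, 3)
T5 scale by (2, -3): (11, 3) → (22, -9)
T6 scale by (2, -2): (22, -9) → (44, 18)

T(p) = (44, 18)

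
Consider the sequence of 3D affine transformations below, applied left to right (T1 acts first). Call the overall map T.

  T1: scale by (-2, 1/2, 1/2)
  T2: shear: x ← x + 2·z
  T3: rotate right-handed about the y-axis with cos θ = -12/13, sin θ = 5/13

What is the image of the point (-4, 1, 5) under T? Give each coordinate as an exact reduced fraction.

T(p) = (-287/26, 1/2, -95/13)

T1 scale by (-2, 1/2, 1/2): (-4, 1, 5) → (8, 1/2, 5/2)
T2 shear: x ← x + 2·z: (8, 1/2, 5/2) → (13, 1/2, 5/2)
T3 rotate right-handed about the y-axis with cos θ = -12/13, sin θ = 5/13: (13, 1/2, 5/2) → (-287/26, 1/2, -95/13)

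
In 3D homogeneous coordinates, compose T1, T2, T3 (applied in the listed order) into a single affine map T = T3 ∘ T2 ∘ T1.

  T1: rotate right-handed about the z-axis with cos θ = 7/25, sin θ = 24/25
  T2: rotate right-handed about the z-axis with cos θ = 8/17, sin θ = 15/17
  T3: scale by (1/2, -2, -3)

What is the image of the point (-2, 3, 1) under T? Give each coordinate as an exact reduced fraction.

T(p) = (-283/850, 3012/425, -3)

T1 rotate right-handed about the z-axis with cos θ = 7/25, sin θ = 24/25: (-2, 3, 1) → (-86/25, -27/25, 1)
T2 rotate right-handed about the z-axis with cos θ = 8/17, sin θ = 15/17: (-86/25, -27/25, 1) → (-283/425, -1506/425, 1)
T3 scale by (1/2, -2, -3): (-283/425, -1506/425, 1) → (-283/850, 3012/425, -3)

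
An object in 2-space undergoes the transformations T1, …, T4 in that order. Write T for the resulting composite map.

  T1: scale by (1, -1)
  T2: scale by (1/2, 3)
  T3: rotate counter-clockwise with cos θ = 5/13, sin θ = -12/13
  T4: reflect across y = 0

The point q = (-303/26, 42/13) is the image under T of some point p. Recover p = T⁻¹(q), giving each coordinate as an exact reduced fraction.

T1 = [1 0 0; 0 -1 0; 0 0 1]
T2·T1 = [1/2 0 0; 0 -3 0; 0 0 1]
T3·…·T1 = [5/26 -36/13 0; -6/13 -15/13 0; 0 0 1]
T4·…·T1 = [5/26 -36/13 0; 6/13 15/13 0; 0 0 1]
det M = 3/2; M⁻¹ = [10/13 24/13 0; -4/13 5/39 0; 0 0 1]
M⁻¹ · (-303/26, 42/13)ᵀ = (-3, 4)ᵀ

p = (-3, 4)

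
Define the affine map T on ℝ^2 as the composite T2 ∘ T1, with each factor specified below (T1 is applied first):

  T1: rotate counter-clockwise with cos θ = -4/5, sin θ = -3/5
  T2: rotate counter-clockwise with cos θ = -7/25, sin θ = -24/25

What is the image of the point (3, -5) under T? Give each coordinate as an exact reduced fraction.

T(p) = (453/125, 571/125)

T1 rotate counter-clockwise with cos θ = -4/5, sin θ = -3/5: (3, -5) → (-27/5, 11/5)
T2 rotate counter-clockwise with cos θ = -7/25, sin θ = -24/25: (-27/5, 11/5) → (453/125, 571/125)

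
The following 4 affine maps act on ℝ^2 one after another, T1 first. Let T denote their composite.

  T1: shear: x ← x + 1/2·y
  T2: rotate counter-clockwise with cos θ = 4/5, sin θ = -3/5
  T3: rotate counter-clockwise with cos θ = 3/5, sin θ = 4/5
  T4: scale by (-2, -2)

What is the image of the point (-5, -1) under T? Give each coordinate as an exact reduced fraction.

T(p) = (10, 5)

T1 shear: x ← x + 1/2·y: (-5, -1) → (-11/2, -1)
T2 rotate counter-clockwise with cos θ = 4/5, sin θ = -3/5: (-11/2, -1) → (-5, 5/2)
T3 rotate counter-clockwise with cos θ = 3/5, sin θ = 4/5: (-5, 5/2) → (-5, -5/2)
T4 scale by (-2, -2): (-5, -5/2) → (10, 5)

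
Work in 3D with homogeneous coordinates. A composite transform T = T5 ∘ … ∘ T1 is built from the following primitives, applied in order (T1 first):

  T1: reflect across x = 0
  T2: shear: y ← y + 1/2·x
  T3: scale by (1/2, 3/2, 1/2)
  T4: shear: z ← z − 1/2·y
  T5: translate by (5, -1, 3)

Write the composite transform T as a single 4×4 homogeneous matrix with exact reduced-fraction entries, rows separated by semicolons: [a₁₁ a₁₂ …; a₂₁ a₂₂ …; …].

T1 = [-1 0 0 0; 0 1 0 0; 0 0 1 0; 0 0 0 1]
T2·T1 = [-1 0 0 0; -1/2 1 0 0; 0 0 1 0; 0 0 0 1]
T3·…·T1 = [-1/2 0 0 0; -3/4 3/2 0 0; 0 0 1/2 0; 0 0 0 1]
T4·…·T1 = [-1/2 0 0 0; -3/4 3/2 0 0; 3/8 -3/4 1/2 0; 0 0 0 1]
T5·…·T1 = [-1/2 0 0 5; -3/4 3/2 0 -1; 3/8 -3/4 1/2 3; 0 0 0 1]

T = [-1/2 0 0 5; -3/4 3/2 0 -1; 3/8 -3/4 1/2 3; 0 0 0 1]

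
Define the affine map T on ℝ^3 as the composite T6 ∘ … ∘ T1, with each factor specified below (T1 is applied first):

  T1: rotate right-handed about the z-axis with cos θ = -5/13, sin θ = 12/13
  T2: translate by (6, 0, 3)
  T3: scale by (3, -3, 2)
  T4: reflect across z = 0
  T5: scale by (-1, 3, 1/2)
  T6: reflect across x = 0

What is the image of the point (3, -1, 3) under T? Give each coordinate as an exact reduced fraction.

T(p) = (225/13, -369/13, -6)

T1 rotate right-handed about the z-axis with cos θ = -5/13, sin θ = 12/13: (3, -1, 3) → (-3/13, 41/13, 3)
T2 translate by (6, 0, 3): (-3/13, 41/13, 3) → (75/13, 41/13, 6)
T3 scale by (3, -3, 2): (75/13, 41/13, 6) → (225/13, -123/13, 12)
T4 reflect across z = 0: (225/13, -123/13, 12) → (225/13, -123/13, -12)
T5 scale by (-1, 3, 1/2): (225/13, -123/13, -12) → (-225/13, -369/13, -6)
T6 reflect across x = 0: (-225/13, -369/13, -6) → (225/13, -369/13, -6)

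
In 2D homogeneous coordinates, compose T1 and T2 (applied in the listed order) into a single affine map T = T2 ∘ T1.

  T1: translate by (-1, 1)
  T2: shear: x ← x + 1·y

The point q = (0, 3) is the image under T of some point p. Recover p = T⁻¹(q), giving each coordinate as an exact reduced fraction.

T1 = [1 0 -1; 0 1 1; 0 0 1]
T2·T1 = [1 1 0; 0 1 1; 0 0 1]
det M = 1; M⁻¹ = [1 -1 1; 0 1 -1; 0 0 1]
M⁻¹ · (0, 3)ᵀ = (-2, 2)ᵀ

p = (-2, 2)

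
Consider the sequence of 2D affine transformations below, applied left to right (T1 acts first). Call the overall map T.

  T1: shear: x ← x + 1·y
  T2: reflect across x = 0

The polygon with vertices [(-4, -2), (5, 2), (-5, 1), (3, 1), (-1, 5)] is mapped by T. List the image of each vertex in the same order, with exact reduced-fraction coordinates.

T1 shear: x ← x + 1·y: (-4, -2) → (-6, -2); (5, 2) → (7, 2); (-5, 1) → (-4, 1); (3, 1) → (4, 1); (-1, 5) → (4, 5)
T2 reflect across x = 0: (-6, -2) → (6, -2); (7, 2) → (-7, 2); (-4, 1) → (4, 1); (4, 1) → (-4, 1); (4, 5) → (-4, 5)

image vertices: (6, -2), (-7, 2), (4, 1), (-4, 1), (-4, 5)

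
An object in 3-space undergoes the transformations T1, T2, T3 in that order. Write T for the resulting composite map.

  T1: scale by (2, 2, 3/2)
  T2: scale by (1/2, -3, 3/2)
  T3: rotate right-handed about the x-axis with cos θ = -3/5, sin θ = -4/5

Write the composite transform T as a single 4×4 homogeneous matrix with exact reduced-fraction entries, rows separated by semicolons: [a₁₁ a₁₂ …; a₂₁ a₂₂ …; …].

T1 = [2 0 0 0; 0 2 0 0; 0 0 3/2 0; 0 0 0 1]
T2·T1 = [1 0 0 0; 0 -6 0 0; 0 0 9/4 0; 0 0 0 1]
T3·…·T1 = [1 0 0 0; 0 18/5 9/5 0; 0 24/5 -27/20 0; 0 0 0 1]

T = [1 0 0 0; 0 18/5 9/5 0; 0 24/5 -27/20 0; 0 0 0 1]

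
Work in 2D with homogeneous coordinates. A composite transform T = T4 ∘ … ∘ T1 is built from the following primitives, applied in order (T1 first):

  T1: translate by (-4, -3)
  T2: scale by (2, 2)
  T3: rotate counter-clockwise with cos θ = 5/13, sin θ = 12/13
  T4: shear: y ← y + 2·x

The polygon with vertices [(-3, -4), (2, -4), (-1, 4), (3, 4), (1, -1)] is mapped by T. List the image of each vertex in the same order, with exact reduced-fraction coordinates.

T1 translate by (-4, -3): (-3, -4) → (-7, -7); (2, -4) → (-2, -7); (-1, 4) → (-5, 1); (3, 4) → (-1, 1); (1, -1) → (-3, -4)
T2 scale by (2, 2): (-7, -7) → (-14, -14); (-2, -7) → (-4, -14); (-5, 1) → (-10, 2); (-1, 1) → (-2, 2); (-3, -4) → (-6, -8)
T3 rotate counter-clockwise with cos θ = 5/13, sin θ = 12/13: (-14, -14) → (98/13, -238/13); (-4, -14) → (148/13, -118/13); (-10, 2) → (-74/13, -110/13); (-2, 2) → (-34/13, -14/13); (-6, -8) → (66/13, -112/13)
T4 shear: y ← y + 2·x: (98/13, -238/13) → (98/13, -42/13); (148/13, -118/13) → (148/13, 178/13); (-74/13, -110/13) → (-74/13, -258/13); (-34/13, -14/13) → (-34/13, -82/13); (66/13, -112/13) → (66/13, 20/13)

image vertices: (98/13, -42/13), (148/13, 178/13), (-74/13, -258/13), (-34/13, -82/13), (66/13, 20/13)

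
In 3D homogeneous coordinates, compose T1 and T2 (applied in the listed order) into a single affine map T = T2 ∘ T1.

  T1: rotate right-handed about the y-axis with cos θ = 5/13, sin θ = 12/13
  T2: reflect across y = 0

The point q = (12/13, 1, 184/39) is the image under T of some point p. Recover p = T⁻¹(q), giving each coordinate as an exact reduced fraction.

T1 = [5/13 0 12/13 0; 0 1 0 0; -12/13 0 5/13 0; 0 0 0 1]
T2·T1 = [5/13 0 12/13 0; 0 -1 0 0; -12/13 0 5/13 0; 0 0 0 1]
det M = -1; M⁻¹ = [5/13 0 -12/13 0; 0 -1 0 0; 12/13 0 5/13 0; 0 0 0 1]
M⁻¹ · (12/13, 1, 184/39)ᵀ = (-4, -1, 8/3)ᵀ

p = (-4, -1, 8/3)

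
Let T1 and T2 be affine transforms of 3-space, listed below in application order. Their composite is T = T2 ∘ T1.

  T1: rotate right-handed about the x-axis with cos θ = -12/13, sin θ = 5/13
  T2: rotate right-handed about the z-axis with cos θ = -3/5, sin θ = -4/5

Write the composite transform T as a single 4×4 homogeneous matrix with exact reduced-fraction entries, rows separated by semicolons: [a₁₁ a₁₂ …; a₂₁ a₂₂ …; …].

T1 = [1 0 0 0; 0 -12/13 -5/13 0; 0 5/13 -12/13 0; 0 0 0 1]
T2·T1 = [-3/5 -48/65 -4/13 0; -4/5 36/65 3/13 0; 0 5/13 -12/13 0; 0 0 0 1]

T = [-3/5 -48/65 -4/13 0; -4/5 36/65 3/13 0; 0 5/13 -12/13 0; 0 0 0 1]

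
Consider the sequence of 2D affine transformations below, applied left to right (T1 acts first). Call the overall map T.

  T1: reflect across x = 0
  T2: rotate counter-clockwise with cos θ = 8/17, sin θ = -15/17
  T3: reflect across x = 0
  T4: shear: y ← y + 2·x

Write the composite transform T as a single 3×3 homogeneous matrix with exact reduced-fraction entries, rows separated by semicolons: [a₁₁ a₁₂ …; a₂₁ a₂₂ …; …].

T1 = [-1 0 0; 0 1 0; 0 0 1]
T2·T1 = [-8/17 15/17 0; 15/17 8/17 0; 0 0 1]
T3·…·T1 = [8/17 -15/17 0; 15/17 8/17 0; 0 0 1]
T4·…·T1 = [8/17 -15/17 0; 31/17 -22/17 0; 0 0 1]

T = [8/17 -15/17 0; 31/17 -22/17 0; 0 0 1]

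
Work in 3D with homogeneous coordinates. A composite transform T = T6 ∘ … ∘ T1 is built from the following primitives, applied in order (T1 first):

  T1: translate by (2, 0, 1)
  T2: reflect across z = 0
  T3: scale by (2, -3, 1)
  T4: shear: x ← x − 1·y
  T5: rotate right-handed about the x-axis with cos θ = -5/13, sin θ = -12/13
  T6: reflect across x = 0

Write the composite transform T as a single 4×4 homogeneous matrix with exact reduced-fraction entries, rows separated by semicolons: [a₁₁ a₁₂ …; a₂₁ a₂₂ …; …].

T1 = [1 0 0 2; 0 1 0 0; 0 0 1 1; 0 0 0 1]
T2·T1 = [1 0 0 2; 0 1 0 0; 0 0 -1 -1; 0 0 0 1]
T3·…·T1 = [2 0 0 4; 0 -3 0 0; 0 0 -1 -1; 0 0 0 1]
T4·…·T1 = [2 3 0 4; 0 -3 0 0; 0 0 -1 -1; 0 0 0 1]
T5·…·T1 = [2 3 0 4; 0 15/13 -12/13 -12/13; 0 36/13 5/13 5/13; 0 0 0 1]
T6·…·T1 = [-2 -3 0 -4; 0 15/13 -12/13 -12/13; 0 36/13 5/13 5/13; 0 0 0 1]

T = [-2 -3 0 -4; 0 15/13 -12/13 -12/13; 0 36/13 5/13 5/13; 0 0 0 1]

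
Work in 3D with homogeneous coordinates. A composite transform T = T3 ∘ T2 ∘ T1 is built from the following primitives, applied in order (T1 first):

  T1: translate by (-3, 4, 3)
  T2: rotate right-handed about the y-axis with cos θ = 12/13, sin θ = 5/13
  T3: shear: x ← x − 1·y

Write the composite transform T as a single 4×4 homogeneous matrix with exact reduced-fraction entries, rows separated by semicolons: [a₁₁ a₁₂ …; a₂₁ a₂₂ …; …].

T = [12/13 -1 5/13 -73/13; 0 1 0 4; -5/13 0 12/13 51/13; 0 0 0 1]

T1 = [1 0 0 -3; 0 1 0 4; 0 0 1 3; 0 0 0 1]
T2·T1 = [12/13 0 5/13 -21/13; 0 1 0 4; -5/13 0 12/13 51/13; 0 0 0 1]
T3·…·T1 = [12/13 -1 5/13 -73/13; 0 1 0 4; -5/13 0 12/13 51/13; 0 0 0 1]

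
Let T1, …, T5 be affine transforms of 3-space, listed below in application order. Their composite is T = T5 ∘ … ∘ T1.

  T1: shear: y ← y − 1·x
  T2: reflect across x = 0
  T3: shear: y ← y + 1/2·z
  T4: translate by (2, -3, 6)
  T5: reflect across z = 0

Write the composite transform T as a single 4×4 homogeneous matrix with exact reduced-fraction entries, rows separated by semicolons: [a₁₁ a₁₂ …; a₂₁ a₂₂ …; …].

T1 = [1 0 0 0; -1 1 0 0; 0 0 1 0; 0 0 0 1]
T2·T1 = [-1 0 0 0; -1 1 0 0; 0 0 1 0; 0 0 0 1]
T3·…·T1 = [-1 0 0 0; -1 1 1/2 0; 0 0 1 0; 0 0 0 1]
T4·…·T1 = [-1 0 0 2; -1 1 1/2 -3; 0 0 1 6; 0 0 0 1]
T5·…·T1 = [-1 0 0 2; -1 1 1/2 -3; 0 0 -1 -6; 0 0 0 1]

T = [-1 0 0 2; -1 1 1/2 -3; 0 0 -1 -6; 0 0 0 1]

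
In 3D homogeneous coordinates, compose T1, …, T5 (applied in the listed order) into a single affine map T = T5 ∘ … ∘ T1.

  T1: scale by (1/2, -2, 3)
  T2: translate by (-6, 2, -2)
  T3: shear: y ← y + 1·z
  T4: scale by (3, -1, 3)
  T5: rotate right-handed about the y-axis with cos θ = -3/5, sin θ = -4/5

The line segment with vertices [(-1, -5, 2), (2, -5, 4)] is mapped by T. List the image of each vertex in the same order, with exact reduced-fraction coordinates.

T1 scale by (1/2, -2, 3): (-1, -5, 2) → (-1/2, 10, 6); (2, -5, 4) → (1, 10, 12)
T2 translate by (-6, 2, -2): (-1/2, 10, 6) → (-13/2, 12, 4); (1, 10, 12) → (-5, 12, 10)
T3 shear: y ← y + 1·z: (-13/2, 12, 4) → (-13/2, 16, 4); (-5, 12, 10) → (-5, 22, 10)
T4 scale by (3, -1, 3): (-13/2, 16, 4) → (-39/2, -16, 12); (-5, 22, 10) → (-15, -22, 30)
T5 rotate right-handed about the y-axis with cos θ = -3/5, sin θ = -4/5: (-39/2, -16, 12) → (21/10, -16, -114/5); (-15, -22, 30) → (-15, -22, -30)

image vertices: (21/10, -16, -114/5), (-15, -22, -30)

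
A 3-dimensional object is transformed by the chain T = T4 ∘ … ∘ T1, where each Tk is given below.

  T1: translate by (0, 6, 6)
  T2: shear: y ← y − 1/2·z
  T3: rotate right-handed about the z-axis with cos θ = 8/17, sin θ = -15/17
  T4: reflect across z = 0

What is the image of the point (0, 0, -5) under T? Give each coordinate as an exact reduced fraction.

T(p) = (165/34, 44/17, -1)

T1 translate by (0, 6, 6): (0, 0, -5) → (0, 6, 1)
T2 shear: y ← y − 1/2·z: (0, 6, 1) → (0, 11/2, 1)
T3 rotate right-handed about the z-axis with cos θ = 8/17, sin θ = -15/17: (0, 11/2, 1) → (165/34, 44/17, 1)
T4 reflect across z = 0: (165/34, 44/17, 1) → (165/34, 44/17, -1)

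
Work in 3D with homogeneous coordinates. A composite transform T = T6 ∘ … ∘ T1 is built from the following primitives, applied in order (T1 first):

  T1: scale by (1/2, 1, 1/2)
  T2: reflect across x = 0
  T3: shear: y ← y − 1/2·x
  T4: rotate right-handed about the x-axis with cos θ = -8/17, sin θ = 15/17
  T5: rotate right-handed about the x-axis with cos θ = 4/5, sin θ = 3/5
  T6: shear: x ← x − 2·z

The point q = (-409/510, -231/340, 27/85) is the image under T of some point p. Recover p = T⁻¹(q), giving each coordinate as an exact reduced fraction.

T1 = [1/2 0 0 0; 0 1 0 0; 0 0 1/2 0; 0 0 0 1]
T2·T1 = [-1/2 0 0 0; 0 1 0 0; 0 0 1/2 0; 0 0 0 1]
T3·…·T1 = [-1/2 0 0 0; 1/4 1 0 0; 0 0 1/2 0; 0 0 0 1]
T4·…·T1 = [-1/2 0 0 0; -2/17 -8/17 -15/34 0; 15/68 15/17 -4/17 0; 0 0 0 1]
T5·…·T1 = [-1/2 0 0 0; -77/340 -77/85 -18/85 0; 9/85 36/85 -77/170 0; 0 0 0 1]
T6·…·T1 = [-121/170 -72/85 77/85 0; -77/340 -77/85 -18/85 0; 9/85 36/85 -77/170 0; 0 0 0 1]
det M = -1/4; M⁻¹ = [-2 0 -4 0; 1/2 -77/85 121/85 0; 0 -72/85 -154/85 0; 0 0 0 1]
M⁻¹ · (-409/510, -231/340, 27/85)ᵀ = (1/3, 2/3, 0)ᵀ

p = (1/3, 2/3, 0)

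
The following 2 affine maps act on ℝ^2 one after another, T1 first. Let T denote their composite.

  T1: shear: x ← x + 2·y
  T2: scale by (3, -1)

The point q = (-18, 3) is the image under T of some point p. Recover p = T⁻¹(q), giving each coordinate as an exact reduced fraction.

p = (0, -3)

T1 = [1 2 0; 0 1 0; 0 0 1]
T2·T1 = [3 6 0; 0 -1 0; 0 0 1]
det M = -3; M⁻¹ = [1/3 2 0; 0 -1 0; 0 0 1]
M⁻¹ · (-18, 3)ᵀ = (0, -3)ᵀ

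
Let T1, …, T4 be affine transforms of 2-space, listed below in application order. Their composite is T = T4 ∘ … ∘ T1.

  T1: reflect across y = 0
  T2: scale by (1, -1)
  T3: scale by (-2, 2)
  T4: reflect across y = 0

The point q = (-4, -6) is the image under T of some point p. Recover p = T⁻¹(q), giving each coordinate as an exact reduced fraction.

p = (2, 3)

T1 = [1 0 0; 0 -1 0; 0 0 1]
T2·T1 = [1 0 0; 0 1 0; 0 0 1]
T3·…·T1 = [-2 0 0; 0 2 0; 0 0 1]
T4·…·T1 = [-2 0 0; 0 -2 0; 0 0 1]
det M = 4; M⁻¹ = [-1/2 0 0; 0 -1/2 0; 0 0 1]
M⁻¹ · (-4, -6)ᵀ = (2, 3)ᵀ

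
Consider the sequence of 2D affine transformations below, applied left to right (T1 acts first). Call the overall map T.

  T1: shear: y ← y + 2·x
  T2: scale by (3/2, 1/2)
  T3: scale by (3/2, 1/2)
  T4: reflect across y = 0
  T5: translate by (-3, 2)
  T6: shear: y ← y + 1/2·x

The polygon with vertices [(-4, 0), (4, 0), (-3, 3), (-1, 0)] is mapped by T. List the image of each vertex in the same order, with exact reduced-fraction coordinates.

T1 shear: y ← y + 2·x: (-4, 0) → (-4, -8); (4, 0) → (4, 8); (-3, 3) → (-3, -3); (-1, 0) → (-1, -2)
T2 scale by (3/2, 1/2): (-4, -8) → (-6, -4); (4, 8) → (6, 4); (-3, -3) → (-9/2, -3/2); (-1, -2) → (-3/2, -1)
T3 scale by (3/2, 1/2): (-6, -4) → (-9, -2); (6, 4) → (9, 2); (-9/2, -3/2) → (-27/4, -3/4); (-3/2, -1) → (-9/4, -1/2)
T4 reflect across y = 0: (-9, -2) → (-9, 2); (9, 2) → (9, -2); (-27/4, -3/4) → (-27/4, 3/4); (-9/4, -1/2) → (-9/4, 1/2)
T5 translate by (-3, 2): (-9, 2) → (-12, 4); (9, -2) → (6, 0); (-27/4, 3/4) → (-39/4, 11/4); (-9/4, 1/2) → (-21/4, 5/2)
T6 shear: y ← y + 1/2·x: (-12, 4) → (-12, -2); (6, 0) → (6, 3); (-39/4, 11/4) → (-39/4, -17/8); (-21/4, 5/2) → (-21/4, -1/8)

image vertices: (-12, -2), (6, 3), (-39/4, -17/8), (-21/4, -1/8)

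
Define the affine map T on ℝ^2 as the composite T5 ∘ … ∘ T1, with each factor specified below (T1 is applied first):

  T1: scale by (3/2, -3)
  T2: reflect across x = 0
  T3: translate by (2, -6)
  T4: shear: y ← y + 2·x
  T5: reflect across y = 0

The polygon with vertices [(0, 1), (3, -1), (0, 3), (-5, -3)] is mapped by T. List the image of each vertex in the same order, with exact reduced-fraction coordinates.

T1 scale by (3/2, -3): (0, 1) → (0, -3); (3, -1) → (9/2, 3); (0, 3) → (0, -9); (-5, -3) → (-15/2, 9)
T2 reflect across x = 0: (0, -3) → (0, -3); (9/2, 3) → (-9/2, 3); (0, -9) → (0, -9); (-15/2, 9) → (15/2, 9)
T3 translate by (2, -6): (0, -3) → (2, -9); (-9/2, 3) → (-5/2, -3); (0, -9) → (2, -15); (15/2, 9) → (19/2, 3)
T4 shear: y ← y + 2·x: (2, -9) → (2, -5); (-5/2, -3) → (-5/2, -8); (2, -15) → (2, -11); (19/2, 3) → (19/2, 22)
T5 reflect across y = 0: (2, -5) → (2, 5); (-5/2, -8) → (-5/2, 8); (2, -11) → (2, 11); (19/2, 22) → (19/2, -22)

image vertices: (2, 5), (-5/2, 8), (2, 11), (19/2, -22)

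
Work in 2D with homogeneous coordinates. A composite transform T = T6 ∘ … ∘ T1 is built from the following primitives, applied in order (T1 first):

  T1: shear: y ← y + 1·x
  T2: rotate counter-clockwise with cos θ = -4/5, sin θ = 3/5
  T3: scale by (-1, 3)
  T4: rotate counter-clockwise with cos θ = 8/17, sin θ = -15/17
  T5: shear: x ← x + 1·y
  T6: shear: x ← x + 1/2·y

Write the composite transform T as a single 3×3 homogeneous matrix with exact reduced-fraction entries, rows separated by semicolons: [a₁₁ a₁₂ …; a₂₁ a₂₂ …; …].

T1 = [1 0 0; 1 1 0; 0 0 1]
T2·T1 = [-7/5 -3/5 0; -1/5 -4/5 0; 0 0 1]
T3·…·T1 = [7/5 3/5 0; -3/5 -12/5 0; 0 0 1]
T4·…·T1 = [11/85 -156/85 0; -129/85 -141/85 0; 0 0 1]
T5·…·T1 = [-118/85 -297/85 0; -129/85 -141/85 0; 0 0 1]
T6·…·T1 = [-73/34 -147/34 0; -129/85 -141/85 0; 0 0 1]

T = [-73/34 -147/34 0; -129/85 -141/85 0; 0 0 1]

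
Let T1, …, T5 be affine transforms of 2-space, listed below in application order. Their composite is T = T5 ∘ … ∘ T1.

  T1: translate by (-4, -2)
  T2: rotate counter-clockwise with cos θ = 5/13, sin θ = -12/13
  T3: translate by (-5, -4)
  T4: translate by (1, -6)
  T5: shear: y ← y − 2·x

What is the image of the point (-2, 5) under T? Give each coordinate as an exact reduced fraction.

T(p) = (-46/13, 49/13)

T1 translate by (-4, -2): (-2, 5) → (-6, 3)
T2 rotate counter-clockwise with cos θ = 5/13, sin θ = -12/13: (-6, 3) → (6/13, 87/13)
T3 translate by (-5, -4): (6/13, 87/13) → (-59/13, 35/13)
T4 translate by (1, -6): (-59/13, 35/13) → (-46/13, -43/13)
T5 shear: y ← y − 2·x: (-46/13, -43/13) → (-46/13, 49/13)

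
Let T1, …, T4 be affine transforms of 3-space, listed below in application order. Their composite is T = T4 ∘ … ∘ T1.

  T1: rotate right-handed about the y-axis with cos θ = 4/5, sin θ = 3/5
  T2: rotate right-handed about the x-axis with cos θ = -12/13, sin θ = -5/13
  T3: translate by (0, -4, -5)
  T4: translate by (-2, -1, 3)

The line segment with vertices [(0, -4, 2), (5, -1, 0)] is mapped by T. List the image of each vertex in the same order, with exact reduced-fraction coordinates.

image vertices: (-4/5, -9/13, -126/65), (2, -68/13, 15/13)

T1 rotate right-handed about the y-axis with cos θ = 4/5, sin θ = 3/5: (0, -4, 2) → (6/5, -4, 8/5); (5, -1, 0) → (4, -1, -3)
T2 rotate right-handed about the x-axis with cos θ = -12/13, sin θ = -5/13: (6/5, -4, 8/5) → (6/5, 56/13, 4/65); (4, -1, -3) → (4, -3/13, 41/13)
T3 translate by (0, -4, -5): (6/5, 56/13, 4/65) → (6/5, 4/13, -321/65); (4, -3/13, 41/13) → (4, -55/13, -24/13)
T4 translate by (-2, -1, 3): (6/5, 4/13, -321/65) → (-4/5, -9/13, -126/65); (4, -55/13, -24/13) → (2, -68/13, 15/13)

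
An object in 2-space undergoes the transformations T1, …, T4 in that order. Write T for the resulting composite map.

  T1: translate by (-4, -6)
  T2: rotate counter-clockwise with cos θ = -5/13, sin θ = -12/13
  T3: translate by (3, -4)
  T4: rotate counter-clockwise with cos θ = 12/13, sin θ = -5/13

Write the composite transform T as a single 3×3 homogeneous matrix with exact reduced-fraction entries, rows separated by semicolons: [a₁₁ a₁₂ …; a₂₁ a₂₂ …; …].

T1 = [1 0 -4; 0 1 -6; 0 0 1]
T2·T1 = [-5/13 12/13 -4; -12/13 -5/13 6; 0 0 1]
T3·…·T1 = [-5/13 12/13 -1; -12/13 -5/13 2; 0 0 1]
T4·…·T1 = [-120/169 119/169 -2/13; -119/169 -120/169 29/13; 0 0 1]

T = [-120/169 119/169 -2/13; -119/169 -120/169 29/13; 0 0 1]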